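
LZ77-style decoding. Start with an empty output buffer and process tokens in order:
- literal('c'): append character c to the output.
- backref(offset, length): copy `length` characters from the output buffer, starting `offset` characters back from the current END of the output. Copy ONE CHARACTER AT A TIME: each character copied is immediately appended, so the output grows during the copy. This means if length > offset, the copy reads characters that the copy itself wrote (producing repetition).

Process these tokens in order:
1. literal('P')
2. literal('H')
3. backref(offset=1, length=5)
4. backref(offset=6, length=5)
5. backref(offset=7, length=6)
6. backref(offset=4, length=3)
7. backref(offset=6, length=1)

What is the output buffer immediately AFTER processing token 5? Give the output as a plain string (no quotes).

Token 1: literal('P'). Output: "P"
Token 2: literal('H'). Output: "PH"
Token 3: backref(off=1, len=5) (overlapping!). Copied 'HHHHH' from pos 1. Output: "PHHHHHH"
Token 4: backref(off=6, len=5). Copied 'HHHHH' from pos 1. Output: "PHHHHHHHHHHH"
Token 5: backref(off=7, len=6). Copied 'HHHHHH' from pos 5. Output: "PHHHHHHHHHHHHHHHHH"

Answer: PHHHHHHHHHHHHHHHHH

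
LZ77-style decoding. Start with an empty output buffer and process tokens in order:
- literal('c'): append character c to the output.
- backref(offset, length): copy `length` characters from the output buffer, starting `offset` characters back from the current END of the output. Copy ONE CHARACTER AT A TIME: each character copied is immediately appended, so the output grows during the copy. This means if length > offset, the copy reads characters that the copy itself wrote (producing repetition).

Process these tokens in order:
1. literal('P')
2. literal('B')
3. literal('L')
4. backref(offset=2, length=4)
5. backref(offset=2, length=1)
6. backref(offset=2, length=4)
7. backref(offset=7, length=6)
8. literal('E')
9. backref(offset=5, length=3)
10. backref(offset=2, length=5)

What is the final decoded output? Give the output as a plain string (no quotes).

Token 1: literal('P'). Output: "P"
Token 2: literal('B'). Output: "PB"
Token 3: literal('L'). Output: "PBL"
Token 4: backref(off=2, len=4) (overlapping!). Copied 'BLBL' from pos 1. Output: "PBLBLBL"
Token 5: backref(off=2, len=1). Copied 'B' from pos 5. Output: "PBLBLBLB"
Token 6: backref(off=2, len=4) (overlapping!). Copied 'LBLB' from pos 6. Output: "PBLBLBLBLBLB"
Token 7: backref(off=7, len=6). Copied 'BLBLBL' from pos 5. Output: "PBLBLBLBLBLBBLBLBL"
Token 8: literal('E'). Output: "PBLBLBLBLBLBBLBLBLE"
Token 9: backref(off=5, len=3). Copied 'BLB' from pos 14. Output: "PBLBLBLBLBLBBLBLBLEBLB"
Token 10: backref(off=2, len=5) (overlapping!). Copied 'LBLBL' from pos 20. Output: "PBLBLBLBLBLBBLBLBLEBLBLBLBL"

Answer: PBLBLBLBLBLBBLBLBLEBLBLBLBL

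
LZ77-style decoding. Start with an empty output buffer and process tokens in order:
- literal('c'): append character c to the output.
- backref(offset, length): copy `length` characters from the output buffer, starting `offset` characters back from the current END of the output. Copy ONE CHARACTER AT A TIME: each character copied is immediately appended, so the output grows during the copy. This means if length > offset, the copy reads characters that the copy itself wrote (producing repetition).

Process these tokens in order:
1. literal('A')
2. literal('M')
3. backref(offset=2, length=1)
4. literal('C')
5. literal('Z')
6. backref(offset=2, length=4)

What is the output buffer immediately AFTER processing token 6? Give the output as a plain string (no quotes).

Token 1: literal('A'). Output: "A"
Token 2: literal('M'). Output: "AM"
Token 3: backref(off=2, len=1). Copied 'A' from pos 0. Output: "AMA"
Token 4: literal('C'). Output: "AMAC"
Token 5: literal('Z'). Output: "AMACZ"
Token 6: backref(off=2, len=4) (overlapping!). Copied 'CZCZ' from pos 3. Output: "AMACZCZCZ"

Answer: AMACZCZCZ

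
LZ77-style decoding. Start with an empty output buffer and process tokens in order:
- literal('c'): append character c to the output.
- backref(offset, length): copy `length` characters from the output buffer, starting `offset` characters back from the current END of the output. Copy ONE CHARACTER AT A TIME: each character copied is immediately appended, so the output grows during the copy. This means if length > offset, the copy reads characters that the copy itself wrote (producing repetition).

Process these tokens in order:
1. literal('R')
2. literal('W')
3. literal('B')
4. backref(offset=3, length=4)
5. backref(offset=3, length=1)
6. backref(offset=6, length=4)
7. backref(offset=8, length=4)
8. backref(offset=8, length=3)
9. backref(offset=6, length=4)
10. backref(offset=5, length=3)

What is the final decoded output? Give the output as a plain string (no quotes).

Token 1: literal('R'). Output: "R"
Token 2: literal('W'). Output: "RW"
Token 3: literal('B'). Output: "RWB"
Token 4: backref(off=3, len=4) (overlapping!). Copied 'RWBR' from pos 0. Output: "RWBRWBR"
Token 5: backref(off=3, len=1). Copied 'W' from pos 4. Output: "RWBRWBRW"
Token 6: backref(off=6, len=4). Copied 'BRWB' from pos 2. Output: "RWBRWBRWBRWB"
Token 7: backref(off=8, len=4). Copied 'WBRW' from pos 4. Output: "RWBRWBRWBRWBWBRW"
Token 8: backref(off=8, len=3). Copied 'BRW' from pos 8. Output: "RWBRWBRWBRWBWBRWBRW"
Token 9: backref(off=6, len=4). Copied 'BRWB' from pos 13. Output: "RWBRWBRWBRWBWBRWBRWBRWB"
Token 10: backref(off=5, len=3). Copied 'WBR' from pos 18. Output: "RWBRWBRWBRWBWBRWBRWBRWBWBR"

Answer: RWBRWBRWBRWBWBRWBRWBRWBWBR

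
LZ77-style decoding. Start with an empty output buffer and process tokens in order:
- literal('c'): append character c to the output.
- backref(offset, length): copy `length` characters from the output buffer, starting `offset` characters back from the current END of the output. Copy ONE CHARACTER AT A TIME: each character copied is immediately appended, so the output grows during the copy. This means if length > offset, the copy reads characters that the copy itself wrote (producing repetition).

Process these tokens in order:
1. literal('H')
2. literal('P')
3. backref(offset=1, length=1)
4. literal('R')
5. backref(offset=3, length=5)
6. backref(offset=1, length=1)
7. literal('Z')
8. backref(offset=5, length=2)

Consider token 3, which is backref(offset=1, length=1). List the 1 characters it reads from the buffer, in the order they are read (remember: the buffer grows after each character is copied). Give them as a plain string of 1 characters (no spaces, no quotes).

Answer: P

Derivation:
Token 1: literal('H'). Output: "H"
Token 2: literal('P'). Output: "HP"
Token 3: backref(off=1, len=1). Buffer before: "HP" (len 2)
  byte 1: read out[1]='P', append. Buffer now: "HPP"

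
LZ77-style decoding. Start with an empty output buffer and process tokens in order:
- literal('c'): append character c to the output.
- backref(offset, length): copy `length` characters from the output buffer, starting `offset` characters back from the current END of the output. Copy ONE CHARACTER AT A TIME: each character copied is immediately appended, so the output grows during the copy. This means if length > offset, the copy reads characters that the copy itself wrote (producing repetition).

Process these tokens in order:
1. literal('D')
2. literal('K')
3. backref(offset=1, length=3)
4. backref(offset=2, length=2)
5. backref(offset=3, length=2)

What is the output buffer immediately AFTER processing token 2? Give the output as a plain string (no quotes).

Token 1: literal('D'). Output: "D"
Token 2: literal('K'). Output: "DK"

Answer: DK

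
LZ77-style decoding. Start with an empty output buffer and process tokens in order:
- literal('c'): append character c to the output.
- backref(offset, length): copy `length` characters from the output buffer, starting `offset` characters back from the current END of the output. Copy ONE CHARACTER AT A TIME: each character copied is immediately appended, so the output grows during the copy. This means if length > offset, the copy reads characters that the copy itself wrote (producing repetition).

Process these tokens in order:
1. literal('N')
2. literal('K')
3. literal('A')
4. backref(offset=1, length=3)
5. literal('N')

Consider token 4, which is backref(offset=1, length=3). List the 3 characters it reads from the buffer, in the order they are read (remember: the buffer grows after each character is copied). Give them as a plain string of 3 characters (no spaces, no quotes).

Answer: AAA

Derivation:
Token 1: literal('N'). Output: "N"
Token 2: literal('K'). Output: "NK"
Token 3: literal('A'). Output: "NKA"
Token 4: backref(off=1, len=3). Buffer before: "NKA" (len 3)
  byte 1: read out[2]='A', append. Buffer now: "NKAA"
  byte 2: read out[3]='A', append. Buffer now: "NKAAA"
  byte 3: read out[4]='A', append. Buffer now: "NKAAAA"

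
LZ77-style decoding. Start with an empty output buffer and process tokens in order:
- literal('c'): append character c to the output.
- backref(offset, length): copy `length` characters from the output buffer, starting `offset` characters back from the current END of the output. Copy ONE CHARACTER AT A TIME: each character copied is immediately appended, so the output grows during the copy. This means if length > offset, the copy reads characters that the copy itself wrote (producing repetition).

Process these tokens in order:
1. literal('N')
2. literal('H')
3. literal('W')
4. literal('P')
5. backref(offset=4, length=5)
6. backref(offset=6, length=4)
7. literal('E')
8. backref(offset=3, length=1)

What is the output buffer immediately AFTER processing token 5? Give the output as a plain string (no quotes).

Answer: NHWPNHWPN

Derivation:
Token 1: literal('N'). Output: "N"
Token 2: literal('H'). Output: "NH"
Token 3: literal('W'). Output: "NHW"
Token 4: literal('P'). Output: "NHWP"
Token 5: backref(off=4, len=5) (overlapping!). Copied 'NHWPN' from pos 0. Output: "NHWPNHWPN"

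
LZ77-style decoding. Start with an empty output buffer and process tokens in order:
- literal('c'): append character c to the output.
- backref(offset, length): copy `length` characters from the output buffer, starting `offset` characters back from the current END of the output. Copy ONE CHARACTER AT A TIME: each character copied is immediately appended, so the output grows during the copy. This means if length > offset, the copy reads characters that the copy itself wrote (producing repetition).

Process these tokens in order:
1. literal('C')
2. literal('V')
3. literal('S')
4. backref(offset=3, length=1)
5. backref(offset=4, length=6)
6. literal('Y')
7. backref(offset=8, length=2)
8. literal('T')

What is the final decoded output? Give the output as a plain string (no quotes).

Token 1: literal('C'). Output: "C"
Token 2: literal('V'). Output: "CV"
Token 3: literal('S'). Output: "CVS"
Token 4: backref(off=3, len=1). Copied 'C' from pos 0. Output: "CVSC"
Token 5: backref(off=4, len=6) (overlapping!). Copied 'CVSCCV' from pos 0. Output: "CVSCCVSCCV"
Token 6: literal('Y'). Output: "CVSCCVSCCVY"
Token 7: backref(off=8, len=2). Copied 'CC' from pos 3. Output: "CVSCCVSCCVYCC"
Token 8: literal('T'). Output: "CVSCCVSCCVYCCT"

Answer: CVSCCVSCCVYCCT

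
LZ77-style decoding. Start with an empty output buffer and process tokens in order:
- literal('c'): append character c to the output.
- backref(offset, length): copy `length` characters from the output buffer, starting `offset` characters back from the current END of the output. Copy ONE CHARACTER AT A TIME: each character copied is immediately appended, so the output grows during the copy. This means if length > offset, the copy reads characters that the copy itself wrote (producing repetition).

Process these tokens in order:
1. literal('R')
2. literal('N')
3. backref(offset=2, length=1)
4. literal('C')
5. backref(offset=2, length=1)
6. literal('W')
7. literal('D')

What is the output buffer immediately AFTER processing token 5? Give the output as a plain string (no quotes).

Token 1: literal('R'). Output: "R"
Token 2: literal('N'). Output: "RN"
Token 3: backref(off=2, len=1). Copied 'R' from pos 0. Output: "RNR"
Token 4: literal('C'). Output: "RNRC"
Token 5: backref(off=2, len=1). Copied 'R' from pos 2. Output: "RNRCR"

Answer: RNRCR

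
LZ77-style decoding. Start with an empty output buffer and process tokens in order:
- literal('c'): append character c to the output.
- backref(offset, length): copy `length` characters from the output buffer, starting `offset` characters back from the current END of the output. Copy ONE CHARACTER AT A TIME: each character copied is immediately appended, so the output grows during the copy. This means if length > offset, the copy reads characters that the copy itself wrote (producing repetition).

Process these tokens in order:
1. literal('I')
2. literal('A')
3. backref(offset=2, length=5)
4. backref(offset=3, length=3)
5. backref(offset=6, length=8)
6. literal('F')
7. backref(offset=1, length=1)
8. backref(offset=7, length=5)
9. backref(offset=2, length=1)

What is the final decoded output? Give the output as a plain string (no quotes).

Token 1: literal('I'). Output: "I"
Token 2: literal('A'). Output: "IA"
Token 3: backref(off=2, len=5) (overlapping!). Copied 'IAIAI' from pos 0. Output: "IAIAIAI"
Token 4: backref(off=3, len=3). Copied 'IAI' from pos 4. Output: "IAIAIAIIAI"
Token 5: backref(off=6, len=8) (overlapping!). Copied 'IAIIAIIA' from pos 4. Output: "IAIAIAIIAIIAIIAIIA"
Token 6: literal('F'). Output: "IAIAIAIIAIIAIIAIIAF"
Token 7: backref(off=1, len=1). Copied 'F' from pos 18. Output: "IAIAIAIIAIIAIIAIIAFF"
Token 8: backref(off=7, len=5). Copied 'IAIIA' from pos 13. Output: "IAIAIAIIAIIAIIAIIAFFIAIIA"
Token 9: backref(off=2, len=1). Copied 'I' from pos 23. Output: "IAIAIAIIAIIAIIAIIAFFIAIIAI"

Answer: IAIAIAIIAIIAIIAIIAFFIAIIAI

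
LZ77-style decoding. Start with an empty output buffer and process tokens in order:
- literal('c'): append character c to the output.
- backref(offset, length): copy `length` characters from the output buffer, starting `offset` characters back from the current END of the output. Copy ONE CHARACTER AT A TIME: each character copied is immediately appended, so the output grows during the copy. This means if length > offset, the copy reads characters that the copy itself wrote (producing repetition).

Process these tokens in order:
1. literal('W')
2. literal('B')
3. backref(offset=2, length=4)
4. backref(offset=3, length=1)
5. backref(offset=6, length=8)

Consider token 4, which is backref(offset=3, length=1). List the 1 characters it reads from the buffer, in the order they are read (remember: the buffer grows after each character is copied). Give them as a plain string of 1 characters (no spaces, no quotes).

Token 1: literal('W'). Output: "W"
Token 2: literal('B'). Output: "WB"
Token 3: backref(off=2, len=4) (overlapping!). Copied 'WBWB' from pos 0. Output: "WBWBWB"
Token 4: backref(off=3, len=1). Buffer before: "WBWBWB" (len 6)
  byte 1: read out[3]='B', append. Buffer now: "WBWBWBB"

Answer: B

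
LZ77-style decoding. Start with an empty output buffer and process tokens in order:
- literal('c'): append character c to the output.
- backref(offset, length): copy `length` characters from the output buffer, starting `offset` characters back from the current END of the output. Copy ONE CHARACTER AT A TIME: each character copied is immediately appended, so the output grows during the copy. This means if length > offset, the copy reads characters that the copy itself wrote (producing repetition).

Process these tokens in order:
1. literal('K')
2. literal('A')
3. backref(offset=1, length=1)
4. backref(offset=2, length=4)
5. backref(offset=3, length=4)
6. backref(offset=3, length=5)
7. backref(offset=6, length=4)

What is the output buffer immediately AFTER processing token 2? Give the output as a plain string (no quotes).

Token 1: literal('K'). Output: "K"
Token 2: literal('A'). Output: "KA"

Answer: KA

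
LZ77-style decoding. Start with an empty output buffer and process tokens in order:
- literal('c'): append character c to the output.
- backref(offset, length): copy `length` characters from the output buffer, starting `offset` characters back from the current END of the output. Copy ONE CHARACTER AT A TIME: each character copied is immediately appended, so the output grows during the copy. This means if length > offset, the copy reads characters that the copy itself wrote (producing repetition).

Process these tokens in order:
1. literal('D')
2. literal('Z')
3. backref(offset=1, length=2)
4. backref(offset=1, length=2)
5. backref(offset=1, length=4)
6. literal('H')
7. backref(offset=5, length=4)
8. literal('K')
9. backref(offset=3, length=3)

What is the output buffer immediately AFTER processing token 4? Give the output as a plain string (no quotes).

Answer: DZZZZZ

Derivation:
Token 1: literal('D'). Output: "D"
Token 2: literal('Z'). Output: "DZ"
Token 3: backref(off=1, len=2) (overlapping!). Copied 'ZZ' from pos 1. Output: "DZZZ"
Token 4: backref(off=1, len=2) (overlapping!). Copied 'ZZ' from pos 3. Output: "DZZZZZ"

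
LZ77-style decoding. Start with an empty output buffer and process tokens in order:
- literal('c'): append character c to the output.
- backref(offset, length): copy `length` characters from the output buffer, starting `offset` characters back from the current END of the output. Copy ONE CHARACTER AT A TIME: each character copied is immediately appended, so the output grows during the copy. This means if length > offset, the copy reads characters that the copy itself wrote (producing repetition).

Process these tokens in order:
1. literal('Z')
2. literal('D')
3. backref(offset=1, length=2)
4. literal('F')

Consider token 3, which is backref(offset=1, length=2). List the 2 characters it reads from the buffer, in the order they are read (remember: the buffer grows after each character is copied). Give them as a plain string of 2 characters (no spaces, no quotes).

Answer: DD

Derivation:
Token 1: literal('Z'). Output: "Z"
Token 2: literal('D'). Output: "ZD"
Token 3: backref(off=1, len=2). Buffer before: "ZD" (len 2)
  byte 1: read out[1]='D', append. Buffer now: "ZDD"
  byte 2: read out[2]='D', append. Buffer now: "ZDDD"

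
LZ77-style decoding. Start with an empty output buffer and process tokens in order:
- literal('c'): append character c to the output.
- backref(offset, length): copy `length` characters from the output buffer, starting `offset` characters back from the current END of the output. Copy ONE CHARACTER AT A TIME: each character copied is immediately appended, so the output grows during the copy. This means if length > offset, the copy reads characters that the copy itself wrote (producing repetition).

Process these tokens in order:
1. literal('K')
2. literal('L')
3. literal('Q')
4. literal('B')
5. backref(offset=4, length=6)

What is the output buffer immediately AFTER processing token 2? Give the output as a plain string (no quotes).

Answer: KL

Derivation:
Token 1: literal('K'). Output: "K"
Token 2: literal('L'). Output: "KL"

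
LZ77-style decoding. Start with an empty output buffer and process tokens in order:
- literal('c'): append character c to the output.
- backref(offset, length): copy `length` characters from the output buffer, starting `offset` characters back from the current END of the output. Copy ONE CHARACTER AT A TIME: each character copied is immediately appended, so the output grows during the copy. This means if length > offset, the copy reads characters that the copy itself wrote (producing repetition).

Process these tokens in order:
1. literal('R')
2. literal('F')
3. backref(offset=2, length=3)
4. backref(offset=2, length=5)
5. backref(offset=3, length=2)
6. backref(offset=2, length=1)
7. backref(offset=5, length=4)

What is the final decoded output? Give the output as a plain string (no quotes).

Token 1: literal('R'). Output: "R"
Token 2: literal('F'). Output: "RF"
Token 3: backref(off=2, len=3) (overlapping!). Copied 'RFR' from pos 0. Output: "RFRFR"
Token 4: backref(off=2, len=5) (overlapping!). Copied 'FRFRF' from pos 3. Output: "RFRFRFRFRF"
Token 5: backref(off=3, len=2). Copied 'FR' from pos 7. Output: "RFRFRFRFRFFR"
Token 6: backref(off=2, len=1). Copied 'F' from pos 10. Output: "RFRFRFRFRFFRF"
Token 7: backref(off=5, len=4). Copied 'RFFR' from pos 8. Output: "RFRFRFRFRFFRFRFFR"

Answer: RFRFRFRFRFFRFRFFR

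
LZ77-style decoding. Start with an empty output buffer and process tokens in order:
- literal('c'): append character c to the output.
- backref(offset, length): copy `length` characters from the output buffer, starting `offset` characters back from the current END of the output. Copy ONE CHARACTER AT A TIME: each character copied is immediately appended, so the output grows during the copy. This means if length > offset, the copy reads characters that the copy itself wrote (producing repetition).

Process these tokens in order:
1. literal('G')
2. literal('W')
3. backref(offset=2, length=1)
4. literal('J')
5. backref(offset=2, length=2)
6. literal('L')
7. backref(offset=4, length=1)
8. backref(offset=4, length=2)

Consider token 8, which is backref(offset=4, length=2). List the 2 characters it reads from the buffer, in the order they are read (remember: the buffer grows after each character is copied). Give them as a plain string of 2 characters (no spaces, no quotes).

Answer: GJ

Derivation:
Token 1: literal('G'). Output: "G"
Token 2: literal('W'). Output: "GW"
Token 3: backref(off=2, len=1). Copied 'G' from pos 0. Output: "GWG"
Token 4: literal('J'). Output: "GWGJ"
Token 5: backref(off=2, len=2). Copied 'GJ' from pos 2. Output: "GWGJGJ"
Token 6: literal('L'). Output: "GWGJGJL"
Token 7: backref(off=4, len=1). Copied 'J' from pos 3. Output: "GWGJGJLJ"
Token 8: backref(off=4, len=2). Buffer before: "GWGJGJLJ" (len 8)
  byte 1: read out[4]='G', append. Buffer now: "GWGJGJLJG"
  byte 2: read out[5]='J', append. Buffer now: "GWGJGJLJGJ"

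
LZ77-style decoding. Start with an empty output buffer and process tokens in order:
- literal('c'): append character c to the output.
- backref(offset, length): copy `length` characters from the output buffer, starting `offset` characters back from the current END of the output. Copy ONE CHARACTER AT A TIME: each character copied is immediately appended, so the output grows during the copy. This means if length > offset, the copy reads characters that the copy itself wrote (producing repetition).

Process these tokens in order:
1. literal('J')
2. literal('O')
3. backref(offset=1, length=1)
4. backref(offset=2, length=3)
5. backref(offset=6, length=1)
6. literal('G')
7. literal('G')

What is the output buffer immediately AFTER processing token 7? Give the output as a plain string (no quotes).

Answer: JOOOOOJGG

Derivation:
Token 1: literal('J'). Output: "J"
Token 2: literal('O'). Output: "JO"
Token 3: backref(off=1, len=1). Copied 'O' from pos 1. Output: "JOO"
Token 4: backref(off=2, len=3) (overlapping!). Copied 'OOO' from pos 1. Output: "JOOOOO"
Token 5: backref(off=6, len=1). Copied 'J' from pos 0. Output: "JOOOOOJ"
Token 6: literal('G'). Output: "JOOOOOJG"
Token 7: literal('G'). Output: "JOOOOOJGG"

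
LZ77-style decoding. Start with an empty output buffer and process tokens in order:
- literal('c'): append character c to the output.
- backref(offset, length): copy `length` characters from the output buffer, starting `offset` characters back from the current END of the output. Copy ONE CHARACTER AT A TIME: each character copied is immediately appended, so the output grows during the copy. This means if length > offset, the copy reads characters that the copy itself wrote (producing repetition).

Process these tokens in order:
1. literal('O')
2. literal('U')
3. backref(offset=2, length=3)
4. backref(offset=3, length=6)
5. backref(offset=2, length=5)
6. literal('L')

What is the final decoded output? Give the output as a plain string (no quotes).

Answer: OUOUOOUOOUOUOUOUL

Derivation:
Token 1: literal('O'). Output: "O"
Token 2: literal('U'). Output: "OU"
Token 3: backref(off=2, len=3) (overlapping!). Copied 'OUO' from pos 0. Output: "OUOUO"
Token 4: backref(off=3, len=6) (overlapping!). Copied 'OUOOUO' from pos 2. Output: "OUOUOOUOOUO"
Token 5: backref(off=2, len=5) (overlapping!). Copied 'UOUOU' from pos 9. Output: "OUOUOOUOOUOUOUOU"
Token 6: literal('L'). Output: "OUOUOOUOOUOUOUOUL"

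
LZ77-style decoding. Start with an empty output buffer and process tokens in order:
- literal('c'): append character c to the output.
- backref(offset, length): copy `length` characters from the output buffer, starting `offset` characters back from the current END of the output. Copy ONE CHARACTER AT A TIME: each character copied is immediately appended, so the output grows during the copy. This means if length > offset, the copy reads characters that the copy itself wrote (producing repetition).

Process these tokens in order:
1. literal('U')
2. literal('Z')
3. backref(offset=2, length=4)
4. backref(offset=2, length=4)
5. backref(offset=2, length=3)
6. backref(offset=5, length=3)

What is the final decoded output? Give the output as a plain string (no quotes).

Answer: UZUZUZUZUZUZUUZU

Derivation:
Token 1: literal('U'). Output: "U"
Token 2: literal('Z'). Output: "UZ"
Token 3: backref(off=2, len=4) (overlapping!). Copied 'UZUZ' from pos 0. Output: "UZUZUZ"
Token 4: backref(off=2, len=4) (overlapping!). Copied 'UZUZ' from pos 4. Output: "UZUZUZUZUZ"
Token 5: backref(off=2, len=3) (overlapping!). Copied 'UZU' from pos 8. Output: "UZUZUZUZUZUZU"
Token 6: backref(off=5, len=3). Copied 'UZU' from pos 8. Output: "UZUZUZUZUZUZUUZU"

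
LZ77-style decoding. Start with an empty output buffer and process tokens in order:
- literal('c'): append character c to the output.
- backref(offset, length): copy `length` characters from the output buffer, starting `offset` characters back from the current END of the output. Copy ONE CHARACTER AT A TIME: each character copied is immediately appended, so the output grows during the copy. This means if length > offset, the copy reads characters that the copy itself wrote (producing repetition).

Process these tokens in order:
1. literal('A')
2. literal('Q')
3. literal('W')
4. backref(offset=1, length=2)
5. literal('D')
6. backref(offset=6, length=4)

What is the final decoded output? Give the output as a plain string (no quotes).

Token 1: literal('A'). Output: "A"
Token 2: literal('Q'). Output: "AQ"
Token 3: literal('W'). Output: "AQW"
Token 4: backref(off=1, len=2) (overlapping!). Copied 'WW' from pos 2. Output: "AQWWW"
Token 5: literal('D'). Output: "AQWWWD"
Token 6: backref(off=6, len=4). Copied 'AQWW' from pos 0. Output: "AQWWWDAQWW"

Answer: AQWWWDAQWW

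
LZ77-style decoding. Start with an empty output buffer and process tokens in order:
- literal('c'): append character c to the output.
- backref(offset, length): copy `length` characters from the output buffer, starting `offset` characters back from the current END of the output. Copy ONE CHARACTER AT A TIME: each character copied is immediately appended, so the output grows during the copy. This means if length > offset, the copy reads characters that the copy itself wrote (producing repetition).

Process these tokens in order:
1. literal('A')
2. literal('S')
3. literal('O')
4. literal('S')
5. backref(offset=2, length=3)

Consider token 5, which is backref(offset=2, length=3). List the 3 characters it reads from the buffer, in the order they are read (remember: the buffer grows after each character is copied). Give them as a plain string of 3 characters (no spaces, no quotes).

Answer: OSO

Derivation:
Token 1: literal('A'). Output: "A"
Token 2: literal('S'). Output: "AS"
Token 3: literal('O'). Output: "ASO"
Token 4: literal('S'). Output: "ASOS"
Token 5: backref(off=2, len=3). Buffer before: "ASOS" (len 4)
  byte 1: read out[2]='O', append. Buffer now: "ASOSO"
  byte 2: read out[3]='S', append. Buffer now: "ASOSOS"
  byte 3: read out[4]='O', append. Buffer now: "ASOSOSO"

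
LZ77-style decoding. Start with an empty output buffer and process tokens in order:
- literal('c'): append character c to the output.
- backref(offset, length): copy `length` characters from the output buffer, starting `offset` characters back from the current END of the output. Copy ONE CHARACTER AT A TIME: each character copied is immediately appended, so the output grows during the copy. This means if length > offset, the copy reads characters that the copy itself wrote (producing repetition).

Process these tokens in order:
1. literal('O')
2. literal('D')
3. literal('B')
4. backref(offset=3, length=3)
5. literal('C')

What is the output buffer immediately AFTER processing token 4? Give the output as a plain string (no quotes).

Answer: ODBODB

Derivation:
Token 1: literal('O'). Output: "O"
Token 2: literal('D'). Output: "OD"
Token 3: literal('B'). Output: "ODB"
Token 4: backref(off=3, len=3). Copied 'ODB' from pos 0. Output: "ODBODB"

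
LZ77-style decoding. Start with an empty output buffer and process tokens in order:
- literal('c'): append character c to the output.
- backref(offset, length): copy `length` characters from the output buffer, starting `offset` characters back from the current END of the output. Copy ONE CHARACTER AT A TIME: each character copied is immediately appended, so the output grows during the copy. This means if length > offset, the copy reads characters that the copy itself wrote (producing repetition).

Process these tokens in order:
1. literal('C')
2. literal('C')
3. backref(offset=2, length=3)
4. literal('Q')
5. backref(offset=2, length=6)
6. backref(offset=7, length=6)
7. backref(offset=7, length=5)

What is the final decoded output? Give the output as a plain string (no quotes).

Token 1: literal('C'). Output: "C"
Token 2: literal('C'). Output: "CC"
Token 3: backref(off=2, len=3) (overlapping!). Copied 'CCC' from pos 0. Output: "CCCCC"
Token 4: literal('Q'). Output: "CCCCCQ"
Token 5: backref(off=2, len=6) (overlapping!). Copied 'CQCQCQ' from pos 4. Output: "CCCCCQCQCQCQ"
Token 6: backref(off=7, len=6). Copied 'QCQCQC' from pos 5. Output: "CCCCCQCQCQCQQCQCQC"
Token 7: backref(off=7, len=5). Copied 'QQCQC' from pos 11. Output: "CCCCCQCQCQCQQCQCQCQQCQC"

Answer: CCCCCQCQCQCQQCQCQCQQCQC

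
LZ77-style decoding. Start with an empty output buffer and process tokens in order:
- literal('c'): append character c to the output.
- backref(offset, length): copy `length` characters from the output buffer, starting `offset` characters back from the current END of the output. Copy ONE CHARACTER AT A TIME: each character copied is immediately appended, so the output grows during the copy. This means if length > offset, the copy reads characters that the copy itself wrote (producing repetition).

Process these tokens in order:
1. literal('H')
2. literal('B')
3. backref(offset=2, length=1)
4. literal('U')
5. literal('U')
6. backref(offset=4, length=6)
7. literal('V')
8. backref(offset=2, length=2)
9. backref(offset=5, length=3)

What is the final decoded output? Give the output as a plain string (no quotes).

Answer: HBHUUBHUUBHVHVBHV

Derivation:
Token 1: literal('H'). Output: "H"
Token 2: literal('B'). Output: "HB"
Token 3: backref(off=2, len=1). Copied 'H' from pos 0. Output: "HBH"
Token 4: literal('U'). Output: "HBHU"
Token 5: literal('U'). Output: "HBHUU"
Token 6: backref(off=4, len=6) (overlapping!). Copied 'BHUUBH' from pos 1. Output: "HBHUUBHUUBH"
Token 7: literal('V'). Output: "HBHUUBHUUBHV"
Token 8: backref(off=2, len=2). Copied 'HV' from pos 10. Output: "HBHUUBHUUBHVHV"
Token 9: backref(off=5, len=3). Copied 'BHV' from pos 9. Output: "HBHUUBHUUBHVHVBHV"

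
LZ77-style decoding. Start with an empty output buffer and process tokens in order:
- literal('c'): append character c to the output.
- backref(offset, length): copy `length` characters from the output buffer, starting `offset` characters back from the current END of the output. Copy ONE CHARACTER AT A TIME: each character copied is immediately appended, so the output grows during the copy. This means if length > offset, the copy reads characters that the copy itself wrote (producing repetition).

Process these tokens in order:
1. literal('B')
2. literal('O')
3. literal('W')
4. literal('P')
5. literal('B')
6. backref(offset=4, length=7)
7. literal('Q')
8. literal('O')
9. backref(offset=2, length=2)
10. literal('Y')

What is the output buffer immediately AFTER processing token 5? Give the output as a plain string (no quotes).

Token 1: literal('B'). Output: "B"
Token 2: literal('O'). Output: "BO"
Token 3: literal('W'). Output: "BOW"
Token 4: literal('P'). Output: "BOWP"
Token 5: literal('B'). Output: "BOWPB"

Answer: BOWPB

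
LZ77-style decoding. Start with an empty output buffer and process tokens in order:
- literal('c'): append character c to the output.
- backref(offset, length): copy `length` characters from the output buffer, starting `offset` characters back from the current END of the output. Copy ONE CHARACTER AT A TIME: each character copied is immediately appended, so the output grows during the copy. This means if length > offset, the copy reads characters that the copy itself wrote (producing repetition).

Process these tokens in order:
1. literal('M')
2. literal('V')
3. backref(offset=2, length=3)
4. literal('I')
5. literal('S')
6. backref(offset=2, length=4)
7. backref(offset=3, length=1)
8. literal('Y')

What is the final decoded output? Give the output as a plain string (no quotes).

Answer: MVMVMISISISSY

Derivation:
Token 1: literal('M'). Output: "M"
Token 2: literal('V'). Output: "MV"
Token 3: backref(off=2, len=3) (overlapping!). Copied 'MVM' from pos 0. Output: "MVMVM"
Token 4: literal('I'). Output: "MVMVMI"
Token 5: literal('S'). Output: "MVMVMIS"
Token 6: backref(off=2, len=4) (overlapping!). Copied 'ISIS' from pos 5. Output: "MVMVMISISIS"
Token 7: backref(off=3, len=1). Copied 'S' from pos 8. Output: "MVMVMISISISS"
Token 8: literal('Y'). Output: "MVMVMISISISSY"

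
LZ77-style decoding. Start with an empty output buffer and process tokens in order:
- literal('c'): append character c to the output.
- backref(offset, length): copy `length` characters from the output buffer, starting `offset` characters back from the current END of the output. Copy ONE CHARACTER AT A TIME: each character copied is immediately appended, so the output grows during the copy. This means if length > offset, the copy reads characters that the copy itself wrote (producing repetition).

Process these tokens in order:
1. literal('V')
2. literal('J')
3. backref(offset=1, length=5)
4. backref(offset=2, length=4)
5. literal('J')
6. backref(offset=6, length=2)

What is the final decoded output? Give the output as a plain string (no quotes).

Answer: VJJJJJJJJJJJJJ

Derivation:
Token 1: literal('V'). Output: "V"
Token 2: literal('J'). Output: "VJ"
Token 3: backref(off=1, len=5) (overlapping!). Copied 'JJJJJ' from pos 1. Output: "VJJJJJJ"
Token 4: backref(off=2, len=4) (overlapping!). Copied 'JJJJ' from pos 5. Output: "VJJJJJJJJJJ"
Token 5: literal('J'). Output: "VJJJJJJJJJJJ"
Token 6: backref(off=6, len=2). Copied 'JJ' from pos 6. Output: "VJJJJJJJJJJJJJ"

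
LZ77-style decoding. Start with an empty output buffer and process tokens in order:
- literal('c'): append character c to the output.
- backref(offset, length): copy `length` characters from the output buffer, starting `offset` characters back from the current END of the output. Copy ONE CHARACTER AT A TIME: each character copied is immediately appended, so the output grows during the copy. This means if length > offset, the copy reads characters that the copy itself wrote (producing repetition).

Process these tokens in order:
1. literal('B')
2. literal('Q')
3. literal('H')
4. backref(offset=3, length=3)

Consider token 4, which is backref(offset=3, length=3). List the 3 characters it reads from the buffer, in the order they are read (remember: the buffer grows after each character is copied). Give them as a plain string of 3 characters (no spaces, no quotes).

Answer: BQH

Derivation:
Token 1: literal('B'). Output: "B"
Token 2: literal('Q'). Output: "BQ"
Token 3: literal('H'). Output: "BQH"
Token 4: backref(off=3, len=3). Buffer before: "BQH" (len 3)
  byte 1: read out[0]='B', append. Buffer now: "BQHB"
  byte 2: read out[1]='Q', append. Buffer now: "BQHBQ"
  byte 3: read out[2]='H', append. Buffer now: "BQHBQH"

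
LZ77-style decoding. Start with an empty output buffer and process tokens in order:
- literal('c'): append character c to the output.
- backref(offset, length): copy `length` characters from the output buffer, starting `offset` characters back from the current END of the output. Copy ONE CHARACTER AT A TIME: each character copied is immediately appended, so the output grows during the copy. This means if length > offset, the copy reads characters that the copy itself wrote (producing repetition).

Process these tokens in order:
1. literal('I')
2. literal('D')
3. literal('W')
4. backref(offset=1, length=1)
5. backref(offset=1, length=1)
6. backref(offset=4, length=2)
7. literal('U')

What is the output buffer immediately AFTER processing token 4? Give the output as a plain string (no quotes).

Answer: IDWW

Derivation:
Token 1: literal('I'). Output: "I"
Token 2: literal('D'). Output: "ID"
Token 3: literal('W'). Output: "IDW"
Token 4: backref(off=1, len=1). Copied 'W' from pos 2. Output: "IDWW"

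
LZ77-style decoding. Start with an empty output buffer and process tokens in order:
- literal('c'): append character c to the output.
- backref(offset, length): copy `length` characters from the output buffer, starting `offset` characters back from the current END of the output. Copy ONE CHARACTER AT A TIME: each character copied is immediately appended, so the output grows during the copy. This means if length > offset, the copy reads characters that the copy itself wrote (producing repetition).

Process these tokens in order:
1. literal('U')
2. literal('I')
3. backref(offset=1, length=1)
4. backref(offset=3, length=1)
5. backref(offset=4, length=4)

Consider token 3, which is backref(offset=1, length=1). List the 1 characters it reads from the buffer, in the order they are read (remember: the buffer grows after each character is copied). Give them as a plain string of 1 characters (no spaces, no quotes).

Answer: I

Derivation:
Token 1: literal('U'). Output: "U"
Token 2: literal('I'). Output: "UI"
Token 3: backref(off=1, len=1). Buffer before: "UI" (len 2)
  byte 1: read out[1]='I', append. Buffer now: "UII"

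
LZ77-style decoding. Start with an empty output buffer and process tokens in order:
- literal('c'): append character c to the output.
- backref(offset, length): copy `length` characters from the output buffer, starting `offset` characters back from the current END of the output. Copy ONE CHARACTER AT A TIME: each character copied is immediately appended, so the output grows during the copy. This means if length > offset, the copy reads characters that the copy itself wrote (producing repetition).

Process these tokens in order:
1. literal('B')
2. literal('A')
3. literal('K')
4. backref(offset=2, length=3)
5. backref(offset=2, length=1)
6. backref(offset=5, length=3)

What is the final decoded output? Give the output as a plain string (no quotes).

Answer: BAKAKAKKAK

Derivation:
Token 1: literal('B'). Output: "B"
Token 2: literal('A'). Output: "BA"
Token 3: literal('K'). Output: "BAK"
Token 4: backref(off=2, len=3) (overlapping!). Copied 'AKA' from pos 1. Output: "BAKAKA"
Token 5: backref(off=2, len=1). Copied 'K' from pos 4. Output: "BAKAKAK"
Token 6: backref(off=5, len=3). Copied 'KAK' from pos 2. Output: "BAKAKAKKAK"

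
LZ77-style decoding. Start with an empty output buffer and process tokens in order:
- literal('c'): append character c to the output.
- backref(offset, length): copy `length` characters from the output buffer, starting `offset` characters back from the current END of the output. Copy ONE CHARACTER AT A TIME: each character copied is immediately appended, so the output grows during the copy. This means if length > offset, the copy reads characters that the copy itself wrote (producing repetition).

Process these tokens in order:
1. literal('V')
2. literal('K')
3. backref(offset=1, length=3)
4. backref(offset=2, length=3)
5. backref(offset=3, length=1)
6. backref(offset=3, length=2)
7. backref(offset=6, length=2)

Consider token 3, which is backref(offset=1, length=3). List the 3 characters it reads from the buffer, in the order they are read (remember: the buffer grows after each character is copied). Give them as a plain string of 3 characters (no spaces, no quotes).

Answer: KKK

Derivation:
Token 1: literal('V'). Output: "V"
Token 2: literal('K'). Output: "VK"
Token 3: backref(off=1, len=3). Buffer before: "VK" (len 2)
  byte 1: read out[1]='K', append. Buffer now: "VKK"
  byte 2: read out[2]='K', append. Buffer now: "VKKK"
  byte 3: read out[3]='K', append. Buffer now: "VKKKK"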